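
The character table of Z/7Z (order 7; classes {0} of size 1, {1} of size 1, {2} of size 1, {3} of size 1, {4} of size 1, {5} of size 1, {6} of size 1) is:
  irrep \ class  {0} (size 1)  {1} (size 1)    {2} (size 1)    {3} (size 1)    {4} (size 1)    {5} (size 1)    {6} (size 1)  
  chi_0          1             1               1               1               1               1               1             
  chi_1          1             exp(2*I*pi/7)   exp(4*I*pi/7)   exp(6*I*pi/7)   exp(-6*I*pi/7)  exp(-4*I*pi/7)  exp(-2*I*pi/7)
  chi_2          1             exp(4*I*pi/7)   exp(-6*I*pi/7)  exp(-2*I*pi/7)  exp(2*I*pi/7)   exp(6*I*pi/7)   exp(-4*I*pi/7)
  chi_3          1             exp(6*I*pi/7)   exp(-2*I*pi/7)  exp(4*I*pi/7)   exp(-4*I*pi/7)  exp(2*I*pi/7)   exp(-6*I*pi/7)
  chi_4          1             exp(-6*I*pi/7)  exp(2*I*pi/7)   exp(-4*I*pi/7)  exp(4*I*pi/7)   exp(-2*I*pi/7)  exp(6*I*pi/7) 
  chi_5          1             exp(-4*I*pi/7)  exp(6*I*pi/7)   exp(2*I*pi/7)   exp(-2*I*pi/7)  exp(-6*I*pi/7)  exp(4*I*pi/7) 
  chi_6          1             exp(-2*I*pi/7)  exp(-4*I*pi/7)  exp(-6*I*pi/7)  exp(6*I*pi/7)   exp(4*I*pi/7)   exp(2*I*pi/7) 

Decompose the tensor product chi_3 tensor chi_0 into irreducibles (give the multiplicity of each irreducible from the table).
chi_3 tensor chi_0 = chi_3 (all other irreducibles have multiplicity 0).

Explanation: The character of a tensor product is the pointwise product (chi_3 * chi_0)(C) = chi_3(C) * chi_0(C):
  {0}: (1)*(1), {1}: (exp(6*I*pi/7))*(1), {2}: (exp(-2*I*pi/7))*(1), {3}: (exp(4*I*pi/7))*(1), {4}: (exp(-4*I*pi/7))*(1), {5}: (exp(2*I*pi/7))*(1), {6}: (exp(-6*I*pi/7))*(1)
so (chi_3 * chi_0) takes values
  {0} -> 1, {1} -> exp(6*I*pi/7), {2} -> exp(-2*I*pi/7), {3} -> exp(4*I*pi/7), {4} -> exp(-4*I*pi/7), {5} -> exp(2*I*pi/7), {6} -> exp(-6*I*pi/7).
Now take the inner product of this character with each irreducible chi from the table, <chi_3*chi_0, chi> = (1/7) sum_C |C| (chi_3*chi_0)(C) conj(chi(C)):
  <chi_3*chi_0, chi_0> = (1/7)[1*(1)*conj(1) + 1*(exp(6*I*pi/7))*conj(1) + 1*(exp(-2*I*pi/7))*conj(1) + 1*(exp(4*I*pi/7))*conj(1) + 1*(exp(-4*I*pi/7))*conj(1) + 1*(exp(2*I*pi/7))*conj(1) + 1*(exp(-6*I*pi/7))*conj(1)]
      = (1/7)[(1) + (exp(6*I*pi/7)) + (exp(-2*I*pi/7)) + (exp(4*I*pi/7)) + (exp(-4*I*pi/7)) + (exp(2*I*pi/7)) + (exp(-6*I*pi/7))] = 0/7 = 0
  <chi_3*chi_0, chi_1> = (1/7)[1*(1)*conj(1) + 1*(exp(6*I*pi/7))*conj(exp(2*I*pi/7)) + 1*(exp(-2*I*pi/7))*conj(exp(4*I*pi/7)) + 1*(exp(4*I*pi/7))*conj(exp(6*I*pi/7)) + 1*(exp(-4*I*pi/7))*conj(exp(-6*I*pi/7)) + 1*(exp(2*I*pi/7))*conj(exp(-4*I*pi/7)) + 1*(exp(-6*I*pi/7))*conj(exp(-2*I*pi/7))]
      = (1/7)[(1) + (exp(4*I*pi/7)) + (exp(-6*I*pi/7)) + (exp(-2*I*pi/7)) + (exp(2*I*pi/7)) + (exp(6*I*pi/7)) + (exp(-4*I*pi/7))] = 0/7 = 0
  <chi_3*chi_0, chi_2> = (1/7)[1*(1)*conj(1) + 1*(exp(6*I*pi/7))*conj(exp(4*I*pi/7)) + 1*(exp(-2*I*pi/7))*conj(exp(-6*I*pi/7)) + 1*(exp(4*I*pi/7))*conj(exp(-2*I*pi/7)) + 1*(exp(-4*I*pi/7))*conj(exp(2*I*pi/7)) + 1*(exp(2*I*pi/7))*conj(exp(6*I*pi/7)) + 1*(exp(-6*I*pi/7))*conj(exp(-4*I*pi/7))]
      = (1/7)[(1) + (exp(2*I*pi/7)) + (exp(4*I*pi/7)) + (exp(6*I*pi/7)) + (exp(-6*I*pi/7)) + (exp(-4*I*pi/7)) + (exp(-2*I*pi/7))] = 0/7 = 0
  <chi_3*chi_0, chi_3> = (1/7)[1*(1)*conj(1) + 1*(exp(6*I*pi/7))*conj(exp(6*I*pi/7)) + 1*(exp(-2*I*pi/7))*conj(exp(-2*I*pi/7)) + 1*(exp(4*I*pi/7))*conj(exp(4*I*pi/7)) + 1*(exp(-4*I*pi/7))*conj(exp(-4*I*pi/7)) + 1*(exp(2*I*pi/7))*conj(exp(2*I*pi/7)) + 1*(exp(-6*I*pi/7))*conj(exp(-6*I*pi/7))]
      = (1/7)[(1) + (1) + (1) + (1) + (1) + (1) + (1)] = 7/7 = 1
  <chi_3*chi_0, chi_4> = (1/7)[1*(1)*conj(1) + 1*(exp(6*I*pi/7))*conj(exp(-6*I*pi/7)) + 1*(exp(-2*I*pi/7))*conj(exp(2*I*pi/7)) + 1*(exp(4*I*pi/7))*conj(exp(-4*I*pi/7)) + 1*(exp(-4*I*pi/7))*conj(exp(4*I*pi/7)) + 1*(exp(2*I*pi/7))*conj(exp(-2*I*pi/7)) + 1*(exp(-6*I*pi/7))*conj(exp(6*I*pi/7))]
      = (1/7)[(1) + (exp(-2*I*pi/7)) + (exp(-4*I*pi/7)) + (exp(-6*I*pi/7)) + (exp(6*I*pi/7)) + (exp(4*I*pi/7)) + (exp(2*I*pi/7))] = 0/7 = 0
  <chi_3*chi_0, chi_5> = (1/7)[1*(1)*conj(1) + 1*(exp(6*I*pi/7))*conj(exp(-4*I*pi/7)) + 1*(exp(-2*I*pi/7))*conj(exp(6*I*pi/7)) + 1*(exp(4*I*pi/7))*conj(exp(2*I*pi/7)) + 1*(exp(-4*I*pi/7))*conj(exp(-2*I*pi/7)) + 1*(exp(2*I*pi/7))*conj(exp(-6*I*pi/7)) + 1*(exp(-6*I*pi/7))*conj(exp(4*I*pi/7))]
      = (1/7)[(1) + (exp(-4*I*pi/7)) + (exp(6*I*pi/7)) + (exp(2*I*pi/7)) + (exp(-2*I*pi/7)) + (exp(-6*I*pi/7)) + (exp(4*I*pi/7))] = 0/7 = 0
  <chi_3*chi_0, chi_6> = (1/7)[1*(1)*conj(1) + 1*(exp(6*I*pi/7))*conj(exp(-2*I*pi/7)) + 1*(exp(-2*I*pi/7))*conj(exp(-4*I*pi/7)) + 1*(exp(4*I*pi/7))*conj(exp(-6*I*pi/7)) + 1*(exp(-4*I*pi/7))*conj(exp(6*I*pi/7)) + 1*(exp(2*I*pi/7))*conj(exp(4*I*pi/7)) + 1*(exp(-6*I*pi/7))*conj(exp(2*I*pi/7))]
      = (1/7)[(1) + (exp(-6*I*pi/7)) + (exp(2*I*pi/7)) + (exp(-4*I*pi/7)) + (exp(4*I*pi/7)) + (exp(-2*I*pi/7)) + (exp(6*I*pi/7))] = 0/7 = 0
(Exp terms are combined using exp(i*s)*conj(exp(i*t)) = exp(i*(s-t)), and sums of them are collapsed using the identity that for every m > 1 the m distinct m-th roots of unity sum to 0, e.g. 1 + exp(2*I*pi/3) + exp(-2*I*pi/3) = 0.)
Hence the multiplicities are chi_3: 1. Dimension check: dim(chi_3)*dim(chi_0) = 1*1 = 1 and sum (mult * dim) = 1*1 = 1.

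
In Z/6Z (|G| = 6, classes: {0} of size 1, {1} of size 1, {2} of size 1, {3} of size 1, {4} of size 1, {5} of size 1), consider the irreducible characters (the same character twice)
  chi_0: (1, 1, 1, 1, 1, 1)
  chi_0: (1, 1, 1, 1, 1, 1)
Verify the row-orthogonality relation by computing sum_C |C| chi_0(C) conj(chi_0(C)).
Sum = 6 = |G| = 6; so <chi_0, chi_0> = 1 (norm-1 confirms irreducibility).

Reasoning: Compute term by term over conjugacy classes (|C| * chi_0(C) * conj(chi_0(C))):
  1*(1)*conj(1) + 1*(1)*conj(1) + 1*(1)*conj(1) + 1*(1)*conj(1) + 1*(1)*conj(1) + 1*(1)*conj(1)
  = (1) + (1) + (1) + (1) + (1) + (1)
  = 6.
(Exp terms are combined using exp(i*s)*conj(exp(i*t)) = exp(i*(s-t)), and sums of them are collapsed using the identity that for every m > 1 the m distinct m-th roots of unity sum to 0, e.g. 1 + exp(2*I*pi/3) + exp(-2*I*pi/3) = 0.)
Dividing by |G| = 6 gives 6/6 = 1, matching the row-orthogonality relation <chi_0, chi_0> = [chi_0 = chi_0].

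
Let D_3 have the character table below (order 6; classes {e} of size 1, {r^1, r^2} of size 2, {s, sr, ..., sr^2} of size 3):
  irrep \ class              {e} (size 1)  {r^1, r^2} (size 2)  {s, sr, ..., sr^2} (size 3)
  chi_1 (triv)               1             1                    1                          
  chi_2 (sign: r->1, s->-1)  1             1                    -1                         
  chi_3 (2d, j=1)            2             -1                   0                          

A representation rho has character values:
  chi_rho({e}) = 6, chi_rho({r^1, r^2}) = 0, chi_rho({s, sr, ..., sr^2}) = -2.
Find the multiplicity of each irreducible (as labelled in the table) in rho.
Multiplicities: chi_1: 0, chi_2: 2, chi_3: 2.

Working: Use <chi_rho, chi> = (1/|G|) sum_C |C| * chi_rho(C) * conj(chi(C)) with |G| = 6 for each irreducible chi in the table:
  <chi_rho, chi_1> = (1/6)[1*(6)*conj(1) + 2*(0)*conj(1) + 3*(-2)*conj(1)]
      = (1/6)[(6) + (0) + (-6)] = 0/6 = 0
  <chi_rho, chi_2> = (1/6)[1*(6)*conj(1) + 2*(0)*conj(1) + 3*(-2)*conj(-1)]
      = (1/6)[(6) + (0) + (6)] = 12/6 = 2
  <chi_rho, chi_3> = (1/6)[1*(6)*conj(2) + 2*(0)*conj(-1) + 3*(-2)*conj(0)]
      = (1/6)[(12) + (0) + (0)] = 12/6 = 2
Dimension check: dim(rho) = sum (mult * dim) = 0*1 + 2*1 + 2*2 = 6 = chi_rho(e) = 6.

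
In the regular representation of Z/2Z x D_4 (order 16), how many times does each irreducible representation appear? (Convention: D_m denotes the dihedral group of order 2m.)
Each irreducible V_i of dimension d_i appears with multiplicity d_i, i.e. rho_reg = (direct sum over all irreducibles V_i) d_i V_i. The irreducible dimensions for Z/2Z x D_4 are 1, 1, 1, 1, 1, 1, 1, 1, 2, 2: 8 irreducibles of dimension 1, each with multiplicity 1; 2 irreducibles of dimension 2, each with multiplicity 2. Total dimension 8*1*1 + 2*2*2 = 16 = |G|.

Why: General theorem: in the regular representation of a finite group G, each irreducible appears with multiplicity equal to its dimension. Check: dim(rho_reg) = sum d_i^2 = 1 + 1 + 1 + 1 + 1 + 1 + 1 + 1 + 4 + 4 = 16 = |G|.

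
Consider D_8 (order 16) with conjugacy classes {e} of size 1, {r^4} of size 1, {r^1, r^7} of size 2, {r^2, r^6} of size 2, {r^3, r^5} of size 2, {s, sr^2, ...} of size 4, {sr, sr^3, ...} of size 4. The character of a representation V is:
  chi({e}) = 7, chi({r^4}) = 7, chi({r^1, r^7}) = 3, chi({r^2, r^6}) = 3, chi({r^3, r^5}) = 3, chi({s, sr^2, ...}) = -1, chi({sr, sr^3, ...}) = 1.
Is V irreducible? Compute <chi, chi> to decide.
Not irreducible (reducible): <chi, chi> = 10 > 1.

Derivation: <chi, chi> = (1/|G|) sum_C |C| * |chi(C)|^2 = (1/16)[1*|7|^2 + 1*|7|^2 + 2*|3|^2 + 2*|3|^2 + 2*|3|^2 + 4*|-1|^2 + 4*|1|^2]
  = (1/16)[(49) + (49) + (18) + (18) + (18) + (4) + (4)] = 160/16 = 10.
A character is irreducible iff <chi, chi> = 1, so this representation is reducible.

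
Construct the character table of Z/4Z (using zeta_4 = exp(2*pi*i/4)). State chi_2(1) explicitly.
Character table of Z/4Z (irreps indexed chi_0,...,chi_3 with chi_k(m) = zeta_4^(k*m), zeta_4 = exp(2*pi*i/4)):
  irrep \ class  {0} (size 1)  {1} (size 1)  {2} (size 1)  {3} (size 1)
  chi_0          1             1             1             1           
  chi_1          1             I             -1            -I          
  chi_2          1             -1            1             -1          
  chi_3          1             -I            -1            I           

Spot check: chi_2(1) = zeta_4^(2*1) = zeta_4^2 = -1.

Working: Z/4Z is abelian, so all 4 irreducible complex representations are 1-dimensional. They are given by chi_k(m) = zeta_4^(k*m) for k = 0,...,3. Row orthogonality: sum_m chi_k(m) conj(chi_l(m)) = 4 * [k = l].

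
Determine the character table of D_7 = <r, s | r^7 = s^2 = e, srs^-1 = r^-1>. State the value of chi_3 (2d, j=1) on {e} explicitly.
Conjugacy classes: {e} of size 1, {r^1, r^6} of size 2, {r^2, r^5} of size 2, {r^3, r^4} of size 2, {s, sr, ..., sr^6} of size 7.
Character table:
  irrep \ class              {e} (size 1)  {r^1, r^6} (size 2)  {r^2, r^5} (size 2)  {r^3, r^4} (size 2)  {s, sr, ..., sr^6} (size 7)
  chi_1 (triv)               1             1                    1                    1                    1                          
  chi_2 (sign: r->1, s->-1)  1             1                    1                    1                    -1                         
  chi_3 (2d, j=1)            2             2*cos(2*pi/7)        -2*cos(3*pi/7)       -2*cos(pi/7)         0                          
  chi_4 (2d, j=2)            2             -2*cos(3*pi/7)       -2*cos(pi/7)         2*cos(2*pi/7)        0                          
  chi_5 (2d, j=3)            2             -2*cos(pi/7)         2*cos(2*pi/7)        -2*cos(3*pi/7)       0                          

Spot check: chi_3 (2d, j=1) on {e} = 2.

Solution. D_7 has order 2*7 = 14 with 5 conjugacy classes, hence 5 irreducibles. Sum of squared dims 1 + 1 + 4 + 4 + 4 = 14 = |G|. Linear characters come from the abelianisation; the 2-dimensional irreps have character r^k -> 2*cos(2*pi*j*k/7), reflections -> 0.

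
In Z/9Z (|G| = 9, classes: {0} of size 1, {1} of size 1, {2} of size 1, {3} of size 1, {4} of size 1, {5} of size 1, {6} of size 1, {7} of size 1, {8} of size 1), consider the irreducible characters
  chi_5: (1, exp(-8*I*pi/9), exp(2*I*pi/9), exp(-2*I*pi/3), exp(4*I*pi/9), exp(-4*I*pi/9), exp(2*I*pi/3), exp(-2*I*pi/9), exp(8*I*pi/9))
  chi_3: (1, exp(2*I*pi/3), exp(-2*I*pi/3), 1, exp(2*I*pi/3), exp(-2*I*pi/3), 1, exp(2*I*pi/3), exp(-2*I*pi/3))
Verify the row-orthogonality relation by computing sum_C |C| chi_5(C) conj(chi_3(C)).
Sum = 0; so <chi_5, chi_3> = 0 (distinct irreducibles are orthogonal).

Why: Compute term by term over conjugacy classes (|C| * chi_5(C) * conj(chi_3(C))):
  1*(1)*conj(1) + 1*(exp(-8*I*pi/9))*conj(exp(2*I*pi/3)) + 1*(exp(2*I*pi/9))*conj(exp(-2*I*pi/3)) + 1*(exp(-2*I*pi/3))*conj(1) + 1*(exp(4*I*pi/9))*conj(exp(2*I*pi/3)) + 1*(exp(-4*I*pi/9))*conj(exp(-2*I*pi/3)) + 1*(exp(2*I*pi/3))*conj(1) + 1*(exp(-2*I*pi/9))*conj(exp(2*I*pi/3)) + 1*(exp(8*I*pi/9))*conj(exp(-2*I*pi/3))
  = (1) + (exp(4*I*pi/9)) + (exp(8*I*pi/9)) + (exp(-2*I*pi/3)) + (exp(-2*I*pi/9)) + (exp(2*I*pi/9)) + (exp(2*I*pi/3)) + (exp(-8*I*pi/9)) + (exp(-4*I*pi/9))
  = 0.
(Exp terms are combined using exp(i*s)*conj(exp(i*t)) = exp(i*(s-t)), and sums of them are collapsed using the identity that for every m > 1 the m distinct m-th roots of unity sum to 0, e.g. 1 + exp(2*I*pi/3) + exp(-2*I*pi/3) = 0.)
Dividing by |G| = 9 gives 0/9 = 0, matching the row-orthogonality relation <chi_5, chi_3> = [chi_5 = chi_3].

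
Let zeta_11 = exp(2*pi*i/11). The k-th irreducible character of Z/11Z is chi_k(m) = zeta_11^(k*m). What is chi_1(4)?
chi_1(4) = zeta_11^4 = exp(8*I*pi/11)

chi_1(4) = zeta_11^(1*4) = zeta_11^4. Since zeta_11^11 = 1, this equals zeta_11^4 = exp(2*pi*i*4/11) = exp(8*I*pi/11).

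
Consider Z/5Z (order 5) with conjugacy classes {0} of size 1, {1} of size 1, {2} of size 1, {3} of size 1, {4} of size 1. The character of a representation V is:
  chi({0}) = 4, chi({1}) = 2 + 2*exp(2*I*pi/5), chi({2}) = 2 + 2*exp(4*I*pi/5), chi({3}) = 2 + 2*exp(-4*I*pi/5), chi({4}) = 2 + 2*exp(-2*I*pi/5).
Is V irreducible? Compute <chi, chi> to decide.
Not irreducible (reducible): <chi, chi> = 8 > 1.

Why: <chi, chi> = (1/|G|) sum_C |C| * |chi(C)|^2 = (1/5)[1*|4|^2 + 1*|2 + 2*exp(2*I*pi/5)|^2 + 1*|2 + 2*exp(4*I*pi/5)|^2 + 1*|2 + 2*exp(-4*I*pi/5)|^2 + 1*|2 + 2*exp(-2*I*pi/5)|^2]
  = (1/5)[(16) + (8 + 4*exp(-2*I*pi/5) + 4*exp(2*I*pi/5)) + (8 + 4*exp(-4*I*pi/5) + 4*exp(4*I*pi/5)) + (8 + 4*exp(-4*I*pi/5) + 4*exp(4*I*pi/5)) + (8 + 4*exp(-2*I*pi/5) + 4*exp(2*I*pi/5))] = 40/5 = 8.
(Exp terms are combined using exp(i*s)*conj(exp(i*t)) = exp(i*(s-t)), and sums of them are collapsed using the identity that for every m > 1 the m distinct m-th roots of unity sum to 0, e.g. 1 + exp(2*I*pi/3) + exp(-2*I*pi/3) = 0.)
A character is irreducible iff <chi, chi> = 1, so this representation is reducible.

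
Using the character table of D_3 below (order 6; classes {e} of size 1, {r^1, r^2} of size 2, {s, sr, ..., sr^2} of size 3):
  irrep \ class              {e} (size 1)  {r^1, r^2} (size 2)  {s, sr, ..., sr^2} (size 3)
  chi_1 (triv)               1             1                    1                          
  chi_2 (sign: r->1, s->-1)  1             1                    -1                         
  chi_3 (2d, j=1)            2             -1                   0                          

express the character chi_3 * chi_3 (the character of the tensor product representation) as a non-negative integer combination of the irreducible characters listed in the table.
chi_3 tensor chi_3 = chi_1 + chi_2 + chi_3 (all other irreducibles have multiplicity 0).

Argument: The character of a tensor product is the pointwise product (chi_3 * chi_3)(C) = chi_3(C) * chi_3(C):
  {e}: (2)*(2), {r^1, r^2}: (-1)*(-1), {s, sr, ..., sr^2}: (0)*(0)
so (chi_3 * chi_3) takes values
  {e} -> 4, {r^1, r^2} -> 1, {s, sr, ..., sr^2} -> 0.
Now take the inner product of this character with each irreducible chi from the table, <chi_3*chi_3, chi> = (1/6) sum_C |C| (chi_3*chi_3)(C) conj(chi(C)):
  <chi_3*chi_3, chi_1> = (1/6)[1*(4)*conj(1) + 2*(1)*conj(1) + 3*(0)*conj(1)]
      = (1/6)[(4) + (2) + (0)] = 6/6 = 1
  <chi_3*chi_3, chi_2> = (1/6)[1*(4)*conj(1) + 2*(1)*conj(1) + 3*(0)*conj(-1)]
      = (1/6)[(4) + (2) + (0)] = 6/6 = 1
  <chi_3*chi_3, chi_3> = (1/6)[1*(4)*conj(2) + 2*(1)*conj(-1) + 3*(0)*conj(0)]
      = (1/6)[(8) + (-2) + (0)] = 6/6 = 1
Hence the multiplicities are chi_1: 1, chi_2: 1, chi_3: 1. Dimension check: dim(chi_3)*dim(chi_3) = 2*2 = 4 and sum (mult * dim) = 1*1 + 1*1 + 1*2 = 4.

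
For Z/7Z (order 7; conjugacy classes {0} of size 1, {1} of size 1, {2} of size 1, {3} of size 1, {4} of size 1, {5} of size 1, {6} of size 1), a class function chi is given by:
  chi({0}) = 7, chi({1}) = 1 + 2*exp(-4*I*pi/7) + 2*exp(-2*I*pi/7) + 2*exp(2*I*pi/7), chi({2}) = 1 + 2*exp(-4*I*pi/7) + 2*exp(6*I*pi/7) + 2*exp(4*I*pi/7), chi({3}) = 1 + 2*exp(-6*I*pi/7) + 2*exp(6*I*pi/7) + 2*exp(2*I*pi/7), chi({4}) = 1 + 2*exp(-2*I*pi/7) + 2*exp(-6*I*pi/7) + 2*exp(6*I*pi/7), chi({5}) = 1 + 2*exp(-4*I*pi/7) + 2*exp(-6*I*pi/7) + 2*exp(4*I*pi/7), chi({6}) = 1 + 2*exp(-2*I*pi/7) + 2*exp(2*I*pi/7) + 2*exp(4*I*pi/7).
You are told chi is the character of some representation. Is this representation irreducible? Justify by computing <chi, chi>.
Not irreducible (reducible): <chi, chi> = 13 > 1.

Why: <chi, chi> = (1/|G|) sum_C |C| * |chi(C)|^2 = (1/7)[1*|7|^2 + 1*|1 + 2*exp(-4*I*pi/7) + 2*exp(-2*I*pi/7) + 2*exp(2*I*pi/7)|^2 + 1*|1 + 2*exp(-4*I*pi/7) + 2*exp(6*I*pi/7) + 2*exp(4*I*pi/7)|^2 + 1*|1 + 2*exp(-6*I*pi/7) + 2*exp(6*I*pi/7) + 2*exp(2*I*pi/7)|^2 + 1*|1 + 2*exp(-2*I*pi/7) + 2*exp(-6*I*pi/7) + 2*exp(6*I*pi/7)|^2 + 1*|1 + 2*exp(-4*I*pi/7) + 2*exp(-6*I*pi/7) + 2*exp(4*I*pi/7)|^2 + 1*|1 + 2*exp(-2*I*pi/7) + 2*exp(2*I*pi/7) + 2*exp(4*I*pi/7)|^2]
  = (1/7)[(49) + (13 + 8*exp(-2*I*pi/7) + 6*exp(-4*I*pi/7) + 4*exp(-6*I*pi/7) + 4*exp(6*I*pi/7) + 6*exp(4*I*pi/7) + 8*exp(2*I*pi/7)) + (13 + 8*exp(-4*I*pi/7) + 4*exp(-2*I*pi/7) + 6*exp(-6*I*pi/7) + 6*exp(6*I*pi/7) + 4*exp(2*I*pi/7) + 8*exp(4*I*pi/7)) + (13 + 6*exp(-2*I*pi/7) + 4*exp(-4*I*pi/7) + 8*exp(-6*I*pi/7) + 8*exp(6*I*pi/7) + 4*exp(4*I*pi/7) + 6*exp(2*I*pi/7)) + (13 + 6*exp(-2*I*pi/7) + 4*exp(-4*I*pi/7) + 8*exp(-6*I*pi/7) + 8*exp(6*I*pi/7) + 4*exp(4*I*pi/7) + 6*exp(2*I*pi/7)) + (13 + 8*exp(-4*I*pi/7) + 4*exp(-2*I*pi/7) + 6*exp(-6*I*pi/7) + 6*exp(6*I*pi/7) + 4*exp(2*I*pi/7) + 8*exp(4*I*pi/7)) + (13 + 8*exp(-2*I*pi/7) + 6*exp(-4*I*pi/7) + 4*exp(-6*I*pi/7) + 4*exp(6*I*pi/7) + 6*exp(4*I*pi/7) + 8*exp(2*I*pi/7))] = 91/7 = 13.
(Exp terms are combined using exp(i*s)*conj(exp(i*t)) = exp(i*(s-t)), and sums of them are collapsed using the identity that for every m > 1 the m distinct m-th roots of unity sum to 0, e.g. 1 + exp(2*I*pi/3) + exp(-2*I*pi/3) = 0.)
A character is irreducible iff <chi, chi> = 1, so this representation is reducible.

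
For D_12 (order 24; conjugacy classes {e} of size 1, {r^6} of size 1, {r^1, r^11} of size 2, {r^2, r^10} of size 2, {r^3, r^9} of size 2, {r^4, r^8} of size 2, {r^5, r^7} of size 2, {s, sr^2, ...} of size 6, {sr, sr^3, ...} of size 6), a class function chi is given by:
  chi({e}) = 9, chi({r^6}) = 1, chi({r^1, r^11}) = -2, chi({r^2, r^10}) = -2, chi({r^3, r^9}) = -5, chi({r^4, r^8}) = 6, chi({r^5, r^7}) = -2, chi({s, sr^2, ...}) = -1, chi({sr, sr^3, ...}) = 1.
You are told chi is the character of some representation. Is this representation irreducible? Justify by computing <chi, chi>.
Not irreducible (reducible): <chi, chi> = 10 > 1.

<chi, chi> = (1/|G|) sum_C |C| * |chi(C)|^2 = (1/24)[1*|9|^2 + 1*|1|^2 + 2*|-2|^2 + 2*|-2|^2 + 2*|-5|^2 + 2*|6|^2 + 2*|-2|^2 + 6*|-1|^2 + 6*|1|^2]
  = (1/24)[(81) + (1) + (8) + (8) + (50) + (72) + (8) + (6) + (6)] = 240/24 = 10.
A character is irreducible iff <chi, chi> = 1, so this representation is reducible.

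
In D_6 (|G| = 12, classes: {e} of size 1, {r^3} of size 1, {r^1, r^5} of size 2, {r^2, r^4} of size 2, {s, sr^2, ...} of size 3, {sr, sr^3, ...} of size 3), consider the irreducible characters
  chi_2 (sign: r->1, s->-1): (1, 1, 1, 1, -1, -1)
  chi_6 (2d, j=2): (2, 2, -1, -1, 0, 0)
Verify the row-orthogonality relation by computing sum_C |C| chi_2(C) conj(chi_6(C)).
Sum = 0; so <chi_2, chi_6> = 0 (distinct irreducibles are orthogonal).

Working: Compute term by term over conjugacy classes (|C| * chi_2(C) * conj(chi_6(C))):
  1*(1)*conj(2) + 1*(1)*conj(2) + 2*(1)*conj(-1) + 2*(1)*conj(-1) + 3*(-1)*conj(0) + 3*(-1)*conj(0)
  = (2) + (2) + (-2) + (-2) + (0) + (0)
  = 0.
Dividing by |G| = 12 gives 0/12 = 0, matching the row-orthogonality relation <chi_2, chi_6> = [chi_2 = chi_6].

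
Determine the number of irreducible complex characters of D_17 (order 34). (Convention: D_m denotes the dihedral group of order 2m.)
10

Solution. The number of irreducible complex representations of a finite group equals its number of conjugacy classes. D_17 has 10 conjugacy classes ((n+3)/2 for n odd), so D_17 (order 34) has exactly 10 irreducible complex representations.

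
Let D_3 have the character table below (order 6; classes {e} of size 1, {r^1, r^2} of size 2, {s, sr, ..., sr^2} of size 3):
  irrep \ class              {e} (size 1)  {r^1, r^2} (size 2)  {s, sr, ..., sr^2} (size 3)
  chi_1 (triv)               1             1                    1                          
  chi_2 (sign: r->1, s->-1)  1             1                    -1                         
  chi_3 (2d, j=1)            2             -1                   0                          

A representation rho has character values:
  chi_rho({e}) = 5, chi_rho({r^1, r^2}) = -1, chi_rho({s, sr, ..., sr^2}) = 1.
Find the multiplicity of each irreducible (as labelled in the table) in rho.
Multiplicities: chi_1: 1, chi_2: 0, chi_3: 2.

Why: Use <chi_rho, chi> = (1/|G|) sum_C |C| * chi_rho(C) * conj(chi(C)) with |G| = 6 for each irreducible chi in the table:
  <chi_rho, chi_1> = (1/6)[1*(5)*conj(1) + 2*(-1)*conj(1) + 3*(1)*conj(1)]
      = (1/6)[(5) + (-2) + (3)] = 6/6 = 1
  <chi_rho, chi_2> = (1/6)[1*(5)*conj(1) + 2*(-1)*conj(1) + 3*(1)*conj(-1)]
      = (1/6)[(5) + (-2) + (-3)] = 0/6 = 0
  <chi_rho, chi_3> = (1/6)[1*(5)*conj(2) + 2*(-1)*conj(-1) + 3*(1)*conj(0)]
      = (1/6)[(10) + (2) + (0)] = 12/6 = 2
Dimension check: dim(rho) = sum (mult * dim) = 1*1 + 0*1 + 2*2 = 5 = chi_rho(e) = 5.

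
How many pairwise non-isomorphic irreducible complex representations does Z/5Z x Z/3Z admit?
15

Working: The number of irreducible complex representations of a finite group equals its number of conjugacy classes. Z/5Z x Z/3Z is abelian of order 15, so every element is its own conjugacy class: 15 classes, so Z/5Z x Z/3Z (order 15) has exactly 15 irreducible complex representations.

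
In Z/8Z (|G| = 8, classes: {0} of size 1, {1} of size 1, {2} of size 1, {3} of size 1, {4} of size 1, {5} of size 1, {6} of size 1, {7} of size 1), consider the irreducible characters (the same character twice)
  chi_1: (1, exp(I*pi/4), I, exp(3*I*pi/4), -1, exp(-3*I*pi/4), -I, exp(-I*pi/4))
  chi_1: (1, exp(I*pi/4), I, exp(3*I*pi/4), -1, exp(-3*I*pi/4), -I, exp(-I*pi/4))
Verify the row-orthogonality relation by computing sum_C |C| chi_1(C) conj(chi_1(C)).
Sum = 8 = |G| = 8; so <chi_1, chi_1> = 1 (norm-1 confirms irreducibility).

Reasoning: Compute term by term over conjugacy classes (|C| * chi_1(C) * conj(chi_1(C))):
  1*(1)*conj(1) + 1*(exp(I*pi/4))*conj(exp(I*pi/4)) + 1*(I)*conj(I) + 1*(exp(3*I*pi/4))*conj(exp(3*I*pi/4)) + 1*(-1)*conj(-1) + 1*(exp(-3*I*pi/4))*conj(exp(-3*I*pi/4)) + 1*(-I)*conj(-I) + 1*(exp(-I*pi/4))*conj(exp(-I*pi/4))
  = (1) + (1) + (1) + (1) + (1) + (1) + (1) + (1)
  = 8.
(Exp terms are combined using exp(i*s)*conj(exp(i*t)) = exp(i*(s-t)), and sums of them are collapsed using the identity that for every m > 1 the m distinct m-th roots of unity sum to 0, e.g. 1 + exp(2*I*pi/3) + exp(-2*I*pi/3) = 0.)
Dividing by |G| = 8 gives 8/8 = 1, matching the row-orthogonality relation <chi_1, chi_1> = [chi_1 = chi_1].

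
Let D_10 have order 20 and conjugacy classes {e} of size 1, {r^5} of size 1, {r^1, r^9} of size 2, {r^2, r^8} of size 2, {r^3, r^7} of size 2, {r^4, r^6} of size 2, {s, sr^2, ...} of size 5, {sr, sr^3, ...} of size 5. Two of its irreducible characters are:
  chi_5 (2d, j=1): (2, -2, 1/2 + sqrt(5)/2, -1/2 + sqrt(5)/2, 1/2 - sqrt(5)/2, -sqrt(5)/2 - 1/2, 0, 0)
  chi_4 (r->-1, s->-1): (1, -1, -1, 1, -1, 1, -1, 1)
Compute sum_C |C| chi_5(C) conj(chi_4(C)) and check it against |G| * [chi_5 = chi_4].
Sum = 0; so <chi_5, chi_4> = 0 (distinct irreducibles are orthogonal).

Explanation: Compute term by term over conjugacy classes (|C| * chi_5(C) * conj(chi_4(C))):
  1*(2)*conj(1) + 1*(-2)*conj(-1) + 2*(1/2 + sqrt(5)/2)*conj(-1) + 2*(-1/2 + sqrt(5)/2)*conj(1) + 2*(1/2 - sqrt(5)/2)*conj(-1) + 2*(-sqrt(5)/2 - 1/2)*conj(1) + 5*(0)*conj(-1) + 5*(0)*conj(1)
  = (2) + (2) + (-sqrt(5) - 1) + (-1 + sqrt(5)) + (-1 + sqrt(5)) + (-sqrt(5) - 1) + (0) + (0)
  = 0.
Dividing by |G| = 20 gives 0/20 = 0, matching the row-orthogonality relation <chi_5, chi_4> = [chi_5 = chi_4].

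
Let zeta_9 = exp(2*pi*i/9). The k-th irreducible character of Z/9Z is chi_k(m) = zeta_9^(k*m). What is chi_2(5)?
chi_2(5) = zeta_9^10 = exp(2*I*pi/9)

Why: chi_2(5) = zeta_9^(2*5) = zeta_9^10. Since zeta_9^9 = 1, this equals zeta_9^1 = exp(2*pi*i*1/9) = exp(2*I*pi/9).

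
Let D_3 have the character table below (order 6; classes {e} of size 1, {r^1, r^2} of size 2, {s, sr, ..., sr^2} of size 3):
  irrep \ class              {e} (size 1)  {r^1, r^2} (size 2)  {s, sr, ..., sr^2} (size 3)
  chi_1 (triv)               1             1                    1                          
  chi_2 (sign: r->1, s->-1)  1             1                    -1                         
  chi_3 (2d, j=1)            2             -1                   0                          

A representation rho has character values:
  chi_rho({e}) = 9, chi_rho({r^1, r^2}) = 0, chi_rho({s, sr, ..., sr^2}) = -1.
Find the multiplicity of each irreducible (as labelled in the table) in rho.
Multiplicities: chi_1: 1, chi_2: 2, chi_3: 3.

Proof sketch: Use <chi_rho, chi> = (1/|G|) sum_C |C| * chi_rho(C) * conj(chi(C)) with |G| = 6 for each irreducible chi in the table:
  <chi_rho, chi_1> = (1/6)[1*(9)*conj(1) + 2*(0)*conj(1) + 3*(-1)*conj(1)]
      = (1/6)[(9) + (0) + (-3)] = 6/6 = 1
  <chi_rho, chi_2> = (1/6)[1*(9)*conj(1) + 2*(0)*conj(1) + 3*(-1)*conj(-1)]
      = (1/6)[(9) + (0) + (3)] = 12/6 = 2
  <chi_rho, chi_3> = (1/6)[1*(9)*conj(2) + 2*(0)*conj(-1) + 3*(-1)*conj(0)]
      = (1/6)[(18) + (0) + (0)] = 18/6 = 3
Dimension check: dim(rho) = sum (mult * dim) = 1*1 + 2*1 + 3*2 = 9 = chi_rho(e) = 9.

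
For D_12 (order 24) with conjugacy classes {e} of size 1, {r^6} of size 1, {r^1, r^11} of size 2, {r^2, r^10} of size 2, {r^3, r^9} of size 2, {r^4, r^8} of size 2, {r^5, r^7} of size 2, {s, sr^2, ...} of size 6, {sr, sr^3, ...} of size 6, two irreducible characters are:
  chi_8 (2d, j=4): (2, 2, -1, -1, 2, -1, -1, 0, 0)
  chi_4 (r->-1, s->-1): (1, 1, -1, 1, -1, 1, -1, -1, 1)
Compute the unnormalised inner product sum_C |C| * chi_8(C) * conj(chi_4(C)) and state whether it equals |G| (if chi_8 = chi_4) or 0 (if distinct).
Sum = 0; so <chi_8, chi_4> = 0 (distinct irreducibles are orthogonal).

Reasoning: Compute term by term over conjugacy classes (|C| * chi_8(C) * conj(chi_4(C))):
  1*(2)*conj(1) + 1*(2)*conj(1) + 2*(-1)*conj(-1) + 2*(-1)*conj(1) + 2*(2)*conj(-1) + 2*(-1)*conj(1) + 2*(-1)*conj(-1) + 6*(0)*conj(-1) + 6*(0)*conj(1)
  = (2) + (2) + (2) + (-2) + (-4) + (-2) + (2) + (0) + (0)
  = 0.
Dividing by |G| = 24 gives 0/24 = 0, matching the row-orthogonality relation <chi_8, chi_4> = [chi_8 = chi_4].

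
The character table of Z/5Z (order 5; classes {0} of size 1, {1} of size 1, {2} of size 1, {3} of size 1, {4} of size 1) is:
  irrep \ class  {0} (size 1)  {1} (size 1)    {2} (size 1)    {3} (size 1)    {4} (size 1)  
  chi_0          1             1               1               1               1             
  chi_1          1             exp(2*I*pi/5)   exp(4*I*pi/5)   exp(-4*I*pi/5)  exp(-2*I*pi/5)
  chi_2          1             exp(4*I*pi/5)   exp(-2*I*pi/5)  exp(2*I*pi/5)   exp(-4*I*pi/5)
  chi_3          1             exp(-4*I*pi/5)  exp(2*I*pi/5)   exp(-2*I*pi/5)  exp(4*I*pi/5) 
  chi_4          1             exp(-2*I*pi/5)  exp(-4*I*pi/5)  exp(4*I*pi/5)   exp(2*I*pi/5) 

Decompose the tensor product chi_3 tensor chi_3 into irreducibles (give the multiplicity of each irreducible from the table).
chi_3 tensor chi_3 = chi_1 (all other irreducibles have multiplicity 0).

Proof sketch: The character of a tensor product is the pointwise product (chi_3 * chi_3)(C) = chi_3(C) * chi_3(C):
  {0}: (1)*(1), {1}: (exp(-4*I*pi/5))*(exp(-4*I*pi/5)), {2}: (exp(2*I*pi/5))*(exp(2*I*pi/5)), {3}: (exp(-2*I*pi/5))*(exp(-2*I*pi/5)), {4}: (exp(4*I*pi/5))*(exp(4*I*pi/5))
so (chi_3 * chi_3) takes values
  {0} -> 1, {1} -> exp(2*I*pi/5), {2} -> exp(4*I*pi/5), {3} -> exp(-4*I*pi/5), {4} -> exp(-2*I*pi/5).
Now take the inner product of this character with each irreducible chi from the table, <chi_3*chi_3, chi> = (1/5) sum_C |C| (chi_3*chi_3)(C) conj(chi(C)):
  <chi_3*chi_3, chi_0> = (1/5)[1*(1)*conj(1) + 1*(exp(2*I*pi/5))*conj(1) + 1*(exp(4*I*pi/5))*conj(1) + 1*(exp(-4*I*pi/5))*conj(1) + 1*(exp(-2*I*pi/5))*conj(1)]
      = (1/5)[(1) + (exp(2*I*pi/5)) + (exp(4*I*pi/5)) + (exp(-4*I*pi/5)) + (exp(-2*I*pi/5))] = 0/5 = 0
  <chi_3*chi_3, chi_1> = (1/5)[1*(1)*conj(1) + 1*(exp(2*I*pi/5))*conj(exp(2*I*pi/5)) + 1*(exp(4*I*pi/5))*conj(exp(4*I*pi/5)) + 1*(exp(-4*I*pi/5))*conj(exp(-4*I*pi/5)) + 1*(exp(-2*I*pi/5))*conj(exp(-2*I*pi/5))]
      = (1/5)[(1) + (1) + (1) + (1) + (1)] = 5/5 = 1
  <chi_3*chi_3, chi_2> = (1/5)[1*(1)*conj(1) + 1*(exp(2*I*pi/5))*conj(exp(4*I*pi/5)) + 1*(exp(4*I*pi/5))*conj(exp(-2*I*pi/5)) + 1*(exp(-4*I*pi/5))*conj(exp(2*I*pi/5)) + 1*(exp(-2*I*pi/5))*conj(exp(-4*I*pi/5))]
      = (1/5)[(1) + (exp(-2*I*pi/5)) + (exp(-4*I*pi/5)) + (exp(4*I*pi/5)) + (exp(2*I*pi/5))] = 0/5 = 0
  <chi_3*chi_3, chi_3> = (1/5)[1*(1)*conj(1) + 1*(exp(2*I*pi/5))*conj(exp(-4*I*pi/5)) + 1*(exp(4*I*pi/5))*conj(exp(2*I*pi/5)) + 1*(exp(-4*I*pi/5))*conj(exp(-2*I*pi/5)) + 1*(exp(-2*I*pi/5))*conj(exp(4*I*pi/5))]
      = (1/5)[(1) + (exp(-4*I*pi/5)) + (exp(2*I*pi/5)) + (exp(-2*I*pi/5)) + (exp(4*I*pi/5))] = 0/5 = 0
  <chi_3*chi_3, chi_4> = (1/5)[1*(1)*conj(1) + 1*(exp(2*I*pi/5))*conj(exp(-2*I*pi/5)) + 1*(exp(4*I*pi/5))*conj(exp(-4*I*pi/5)) + 1*(exp(-4*I*pi/5))*conj(exp(4*I*pi/5)) + 1*(exp(-2*I*pi/5))*conj(exp(2*I*pi/5))]
      = (1/5)[(1) + (exp(4*I*pi/5)) + (exp(-2*I*pi/5)) + (exp(2*I*pi/5)) + (exp(-4*I*pi/5))] = 0/5 = 0
(Exp terms are combined using exp(i*s)*conj(exp(i*t)) = exp(i*(s-t)), and sums of them are collapsed using the identity that for every m > 1 the m distinct m-th roots of unity sum to 0, e.g. 1 + exp(2*I*pi/3) + exp(-2*I*pi/3) = 0.)
Hence the multiplicities are chi_1: 1. Dimension check: dim(chi_3)*dim(chi_3) = 1*1 = 1 and sum (mult * dim) = 1*1 = 1.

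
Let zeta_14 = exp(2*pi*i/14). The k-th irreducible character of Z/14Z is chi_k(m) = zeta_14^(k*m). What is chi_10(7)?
chi_10(7) = zeta_14^70 = 1

Details: chi_10(7) = zeta_14^(10*7) = zeta_14^70. Since zeta_14^14 = 1, this equals zeta_14^0 = exp(2*pi*i*0/14) = 1.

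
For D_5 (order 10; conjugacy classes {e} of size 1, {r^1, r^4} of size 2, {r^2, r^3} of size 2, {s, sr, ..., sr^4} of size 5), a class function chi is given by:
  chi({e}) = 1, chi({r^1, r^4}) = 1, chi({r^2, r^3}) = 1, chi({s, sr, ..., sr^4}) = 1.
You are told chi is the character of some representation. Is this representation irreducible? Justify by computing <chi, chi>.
Irreducible: <chi, chi> = 1.

Reasoning: <chi, chi> = (1/|G|) sum_C |C| * |chi(C)|^2 = (1/10)[1*|1|^2 + 2*|1|^2 + 2*|1|^2 + 5*|1|^2]
  = (1/10)[(1) + (2) + (2) + (5)] = 10/10 = 1.
A character is irreducible iff <chi, chi> = 1, so this representation is irreducible.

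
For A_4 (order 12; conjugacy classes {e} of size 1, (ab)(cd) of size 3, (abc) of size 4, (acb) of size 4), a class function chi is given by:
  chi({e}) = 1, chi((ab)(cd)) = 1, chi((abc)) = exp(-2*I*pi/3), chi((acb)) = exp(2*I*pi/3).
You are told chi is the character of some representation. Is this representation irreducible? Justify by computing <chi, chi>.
Irreducible: <chi, chi> = 1.

Argument: <chi, chi> = (1/|G|) sum_C |C| * |chi(C)|^2 = (1/12)[1*|1|^2 + 3*|1|^2 + 4*|exp(-2*I*pi/3)|^2 + 4*|exp(2*I*pi/3)|^2]
  = (1/12)[(1) + (3) + (4) + (4)] = 12/12 = 1.
(Exp terms are combined using exp(i*s)*conj(exp(i*t)) = exp(i*(s-t)), and sums of them are collapsed using the identity that for every m > 1 the m distinct m-th roots of unity sum to 0, e.g. 1 + exp(2*I*pi/3) + exp(-2*I*pi/3) = 0.)
A character is irreducible iff <chi, chi> = 1, so this representation is irreducible.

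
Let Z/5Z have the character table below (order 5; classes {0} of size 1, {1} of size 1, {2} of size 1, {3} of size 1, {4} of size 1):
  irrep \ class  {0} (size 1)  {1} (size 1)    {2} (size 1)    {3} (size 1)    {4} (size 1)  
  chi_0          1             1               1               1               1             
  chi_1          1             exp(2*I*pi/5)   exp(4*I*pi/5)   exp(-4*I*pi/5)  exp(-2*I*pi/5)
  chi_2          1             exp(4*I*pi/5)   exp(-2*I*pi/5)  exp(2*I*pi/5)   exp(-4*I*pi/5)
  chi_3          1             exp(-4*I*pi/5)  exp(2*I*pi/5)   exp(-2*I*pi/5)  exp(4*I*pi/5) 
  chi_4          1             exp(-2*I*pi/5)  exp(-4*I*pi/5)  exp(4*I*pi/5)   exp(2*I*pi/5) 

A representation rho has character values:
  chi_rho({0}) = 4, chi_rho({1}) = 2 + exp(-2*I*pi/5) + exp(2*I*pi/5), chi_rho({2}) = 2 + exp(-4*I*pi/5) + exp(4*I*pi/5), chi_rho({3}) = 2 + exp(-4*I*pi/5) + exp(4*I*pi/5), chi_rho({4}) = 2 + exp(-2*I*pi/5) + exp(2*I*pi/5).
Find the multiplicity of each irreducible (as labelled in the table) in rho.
Multiplicities: chi_0: 2, chi_1: 1, chi_2: 0, chi_3: 0, chi_4: 1.

Explanation: Use <chi_rho, chi> = (1/|G|) sum_C |C| * chi_rho(C) * conj(chi(C)) with |G| = 5 for each irreducible chi in the table:
  <chi_rho, chi_0> = (1/5)[1*(4)*conj(1) + 1*(2 + exp(-2*I*pi/5) + exp(2*I*pi/5))*conj(1) + 1*(2 + exp(-4*I*pi/5) + exp(4*I*pi/5))*conj(1) + 1*(2 + exp(-4*I*pi/5) + exp(4*I*pi/5))*conj(1) + 1*(2 + exp(-2*I*pi/5) + exp(2*I*pi/5))*conj(1)]
      = (1/5)[(4) + (2 + exp(-2*I*pi/5) + exp(2*I*pi/5)) + (2 + exp(-4*I*pi/5) + exp(4*I*pi/5)) + (2 + exp(-4*I*pi/5) + exp(4*I*pi/5)) + (2 + exp(-2*I*pi/5) + exp(2*I*pi/5))] = 10/5 = 2
  <chi_rho, chi_1> = (1/5)[1*(4)*conj(1) + 1*(2 + exp(-2*I*pi/5) + exp(2*I*pi/5))*conj(exp(2*I*pi/5)) + 1*(2 + exp(-4*I*pi/5) + exp(4*I*pi/5))*conj(exp(4*I*pi/5)) + 1*(2 + exp(-4*I*pi/5) + exp(4*I*pi/5))*conj(exp(-4*I*pi/5)) + 1*(2 + exp(-2*I*pi/5) + exp(2*I*pi/5))*conj(exp(-2*I*pi/5))]
      = (1/5)[(4) + (1 + 2*exp(-2*I*pi/5) + exp(-4*I*pi/5)) + (1 + 2*exp(-4*I*pi/5) + exp(2*I*pi/5)) + (1 + exp(-2*I*pi/5) + 2*exp(4*I*pi/5)) + (1 + exp(4*I*pi/5) + 2*exp(2*I*pi/5))] = 5/5 = 1
  <chi_rho, chi_2> = (1/5)[1*(4)*conj(1) + 1*(2 + exp(-2*I*pi/5) + exp(2*I*pi/5))*conj(exp(4*I*pi/5)) + 1*(2 + exp(-4*I*pi/5) + exp(4*I*pi/5))*conj(exp(-2*I*pi/5)) + 1*(2 + exp(-4*I*pi/5) + exp(4*I*pi/5))*conj(exp(2*I*pi/5)) + 1*(2 + exp(-2*I*pi/5) + exp(2*I*pi/5))*conj(exp(-4*I*pi/5))]
      = (1/5)[(4) + (2*exp(-4*I*pi/5) + exp(-2*I*pi/5) + exp(4*I*pi/5)) + (exp(-2*I*pi/5) + exp(-4*I*pi/5) + 2*exp(2*I*pi/5)) + (2*exp(-2*I*pi/5) + exp(4*I*pi/5) + exp(2*I*pi/5)) + (exp(-4*I*pi/5) + exp(2*I*pi/5) + 2*exp(4*I*pi/5))] = 0/5 = 0
  <chi_rho, chi_3> = (1/5)[1*(4)*conj(1) + 1*(2 + exp(-2*I*pi/5) + exp(2*I*pi/5))*conj(exp(-4*I*pi/5)) + 1*(2 + exp(-4*I*pi/5) + exp(4*I*pi/5))*conj(exp(2*I*pi/5)) + 1*(2 + exp(-4*I*pi/5) + exp(4*I*pi/5))*conj(exp(-2*I*pi/5)) + 1*(2 + exp(-2*I*pi/5) + exp(2*I*pi/5))*conj(exp(4*I*pi/5))]
      = (1/5)[(4) + (exp(-4*I*pi/5) + exp(2*I*pi/5) + 2*exp(4*I*pi/5)) + (2*exp(-2*I*pi/5) + exp(4*I*pi/5) + exp(2*I*pi/5)) + (exp(-2*I*pi/5) + exp(-4*I*pi/5) + 2*exp(2*I*pi/5)) + (2*exp(-4*I*pi/5) + exp(-2*I*pi/5) + exp(4*I*pi/5))] = 0/5 = 0
  <chi_rho, chi_4> = (1/5)[1*(4)*conj(1) + 1*(2 + exp(-2*I*pi/5) + exp(2*I*pi/5))*conj(exp(-2*I*pi/5)) + 1*(2 + exp(-4*I*pi/5) + exp(4*I*pi/5))*conj(exp(-4*I*pi/5)) + 1*(2 + exp(-4*I*pi/5) + exp(4*I*pi/5))*conj(exp(4*I*pi/5)) + 1*(2 + exp(-2*I*pi/5) + exp(2*I*pi/5))*conj(exp(2*I*pi/5))]
      = (1/5)[(4) + (1 + exp(4*I*pi/5) + 2*exp(2*I*pi/5)) + (1 + exp(-2*I*pi/5) + 2*exp(4*I*pi/5)) + (1 + 2*exp(-4*I*pi/5) + exp(2*I*pi/5)) + (1 + 2*exp(-2*I*pi/5) + exp(-4*I*pi/5))] = 5/5 = 1
(Exp terms are combined using exp(i*s)*conj(exp(i*t)) = exp(i*(s-t)), and sums of them are collapsed using the identity that for every m > 1 the m distinct m-th roots of unity sum to 0, e.g. 1 + exp(2*I*pi/3) + exp(-2*I*pi/3) = 0.)
Dimension check: dim(rho) = sum (mult * dim) = 2*1 + 1*1 + 0*1 + 0*1 + 1*1 = 4 = chi_rho(e) = 4.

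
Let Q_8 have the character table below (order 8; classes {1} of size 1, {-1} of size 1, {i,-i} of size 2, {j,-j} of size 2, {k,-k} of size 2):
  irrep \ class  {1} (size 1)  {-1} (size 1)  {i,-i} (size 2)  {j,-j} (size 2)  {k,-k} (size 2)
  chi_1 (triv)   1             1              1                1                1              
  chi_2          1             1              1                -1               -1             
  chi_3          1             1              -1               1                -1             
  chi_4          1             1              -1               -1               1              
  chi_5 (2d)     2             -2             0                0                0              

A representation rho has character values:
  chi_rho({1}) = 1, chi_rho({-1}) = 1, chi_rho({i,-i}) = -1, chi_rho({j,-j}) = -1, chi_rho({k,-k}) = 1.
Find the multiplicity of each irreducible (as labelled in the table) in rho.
Multiplicities: chi_1: 0, chi_2: 0, chi_3: 0, chi_4: 1, chi_5: 0.

Why: Use <chi_rho, chi> = (1/|G|) sum_C |C| * chi_rho(C) * conj(chi(C)) with |G| = 8 for each irreducible chi in the table:
  <chi_rho, chi_1> = (1/8)[1*(1)*conj(1) + 1*(1)*conj(1) + 2*(-1)*conj(1) + 2*(-1)*conj(1) + 2*(1)*conj(1)]
      = (1/8)[(1) + (1) + (-2) + (-2) + (2)] = 0/8 = 0
  <chi_rho, chi_2> = (1/8)[1*(1)*conj(1) + 1*(1)*conj(1) + 2*(-1)*conj(1) + 2*(-1)*conj(-1) + 2*(1)*conj(-1)]
      = (1/8)[(1) + (1) + (-2) + (2) + (-2)] = 0/8 = 0
  <chi_rho, chi_3> = (1/8)[1*(1)*conj(1) + 1*(1)*conj(1) + 2*(-1)*conj(-1) + 2*(-1)*conj(1) + 2*(1)*conj(-1)]
      = (1/8)[(1) + (1) + (2) + (-2) + (-2)] = 0/8 = 0
  <chi_rho, chi_4> = (1/8)[1*(1)*conj(1) + 1*(1)*conj(1) + 2*(-1)*conj(-1) + 2*(-1)*conj(-1) + 2*(1)*conj(1)]
      = (1/8)[(1) + (1) + (2) + (2) + (2)] = 8/8 = 1
  <chi_rho, chi_5> = (1/8)[1*(1)*conj(2) + 1*(1)*conj(-2) + 2*(-1)*conj(0) + 2*(-1)*conj(0) + 2*(1)*conj(0)]
      = (1/8)[(2) + (-2) + (0) + (0) + (0)] = 0/8 = 0
Dimension check: dim(rho) = sum (mult * dim) = 0*1 + 0*1 + 0*1 + 1*1 + 0*2 = 1 = chi_rho(e) = 1.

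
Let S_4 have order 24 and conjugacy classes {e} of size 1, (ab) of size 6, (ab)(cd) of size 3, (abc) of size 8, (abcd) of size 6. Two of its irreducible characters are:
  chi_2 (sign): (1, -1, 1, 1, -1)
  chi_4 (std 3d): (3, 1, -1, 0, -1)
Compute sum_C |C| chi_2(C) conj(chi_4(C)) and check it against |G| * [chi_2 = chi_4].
Sum = 0; so <chi_2, chi_4> = 0 (distinct irreducibles are orthogonal).

Reasoning: Compute term by term over conjugacy classes (|C| * chi_2(C) * conj(chi_4(C))):
  1*(1)*conj(3) + 6*(-1)*conj(1) + 3*(1)*conj(-1) + 8*(1)*conj(0) + 6*(-1)*conj(-1)
  = (3) + (-6) + (-3) + (0) + (6)
  = 0.
Dividing by |G| = 24 gives 0/24 = 0, matching the row-orthogonality relation <chi_2, chi_4> = [chi_2 = chi_4].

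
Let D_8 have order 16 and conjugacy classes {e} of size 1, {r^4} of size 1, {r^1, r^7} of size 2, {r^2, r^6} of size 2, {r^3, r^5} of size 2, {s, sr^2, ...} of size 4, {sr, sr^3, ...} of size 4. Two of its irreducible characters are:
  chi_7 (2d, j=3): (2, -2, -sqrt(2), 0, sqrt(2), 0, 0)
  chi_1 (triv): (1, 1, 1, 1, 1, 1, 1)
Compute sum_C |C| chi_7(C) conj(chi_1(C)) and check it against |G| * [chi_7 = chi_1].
Sum = 0; so <chi_7, chi_1> = 0 (distinct irreducibles are orthogonal).

Compute term by term over conjugacy classes (|C| * chi_7(C) * conj(chi_1(C))):
  1*(2)*conj(1) + 1*(-2)*conj(1) + 2*(-sqrt(2))*conj(1) + 2*(0)*conj(1) + 2*(sqrt(2))*conj(1) + 4*(0)*conj(1) + 4*(0)*conj(1)
  = (2) + (-2) + (-2*sqrt(2)) + (0) + (2*sqrt(2)) + (0) + (0)
  = 0.
Dividing by |G| = 16 gives 0/16 = 0, matching the row-orthogonality relation <chi_7, chi_1> = [chi_7 = chi_1].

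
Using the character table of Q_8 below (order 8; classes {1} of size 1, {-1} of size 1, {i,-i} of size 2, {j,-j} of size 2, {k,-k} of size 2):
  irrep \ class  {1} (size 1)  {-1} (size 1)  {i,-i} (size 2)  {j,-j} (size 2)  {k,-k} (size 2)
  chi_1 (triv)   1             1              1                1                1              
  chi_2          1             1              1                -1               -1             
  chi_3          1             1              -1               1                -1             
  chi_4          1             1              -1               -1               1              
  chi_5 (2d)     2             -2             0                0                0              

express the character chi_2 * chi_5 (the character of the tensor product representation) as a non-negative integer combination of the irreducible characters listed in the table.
chi_2 tensor chi_5 = chi_5 (all other irreducibles have multiplicity 0).

Working: The character of a tensor product is the pointwise product (chi_2 * chi_5)(C) = chi_2(C) * chi_5(C):
  {1}: (1)*(2), {-1}: (1)*(-2), {i,-i}: (1)*(0), {j,-j}: (-1)*(0), {k,-k}: (-1)*(0)
so (chi_2 * chi_5) takes values
  {1} -> 2, {-1} -> -2, {i,-i} -> 0, {j,-j} -> 0, {k,-k} -> 0.
Now take the inner product of this character with each irreducible chi from the table, <chi_2*chi_5, chi> = (1/8) sum_C |C| (chi_2*chi_5)(C) conj(chi(C)):
  <chi_2*chi_5, chi_1> = (1/8)[1*(2)*conj(1) + 1*(-2)*conj(1) + 2*(0)*conj(1) + 2*(0)*conj(1) + 2*(0)*conj(1)]
      = (1/8)[(2) + (-2) + (0) + (0) + (0)] = 0/8 = 0
  <chi_2*chi_5, chi_2> = (1/8)[1*(2)*conj(1) + 1*(-2)*conj(1) + 2*(0)*conj(1) + 2*(0)*conj(-1) + 2*(0)*conj(-1)]
      = (1/8)[(2) + (-2) + (0) + (0) + (0)] = 0/8 = 0
  <chi_2*chi_5, chi_3> = (1/8)[1*(2)*conj(1) + 1*(-2)*conj(1) + 2*(0)*conj(-1) + 2*(0)*conj(1) + 2*(0)*conj(-1)]
      = (1/8)[(2) + (-2) + (0) + (0) + (0)] = 0/8 = 0
  <chi_2*chi_5, chi_4> = (1/8)[1*(2)*conj(1) + 1*(-2)*conj(1) + 2*(0)*conj(-1) + 2*(0)*conj(-1) + 2*(0)*conj(1)]
      = (1/8)[(2) + (-2) + (0) + (0) + (0)] = 0/8 = 0
  <chi_2*chi_5, chi_5> = (1/8)[1*(2)*conj(2) + 1*(-2)*conj(-2) + 2*(0)*conj(0) + 2*(0)*conj(0) + 2*(0)*conj(0)]
      = (1/8)[(4) + (4) + (0) + (0) + (0)] = 8/8 = 1
Hence the multiplicities are chi_5: 1. Dimension check: dim(chi_2)*dim(chi_5) = 1*2 = 2 and sum (mult * dim) = 1*2 = 2.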